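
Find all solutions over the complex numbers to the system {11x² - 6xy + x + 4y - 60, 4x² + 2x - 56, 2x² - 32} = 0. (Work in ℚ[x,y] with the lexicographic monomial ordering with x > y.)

{(-4, -4)}

Compute a lex Gröbner basis by Buchberger's algorithm.
f_1 = 11x² - 6xy + x + 4y - 60, LT = x².
f_2 = 4x² + 2x - 56, LT = x².
f_3 = 2x² - 32, LT = x².

S(f_1,f_2): lcm = x². S = -6/11xy - 9/22x + 4/11y + 94/11.
  leading term xy: no divisor's leading term divides it; move -6/11xy to the remainder.
  leading term x: no divisor's leading term divides it; move -9/22x to the remainder.
  leading term y: no divisor's leading term divides it; move 4/11y to the remainder.
  leading term 1: no divisor's leading term divides it; move 94/11 to the remainder.
  remainder -6/11xy - 9/22x + 4/11y + 94/11 ≠ 0; add h_4 = -6/11xy - 9/22x + 4/11y + 94/11 to the basis.

S(f_1,f_3): lcm = x². S = -6/11xy + 1/11x + 4/11y + 116/11.
  leading term xy: subtract (1)·h_4 from -6/11xy + 1/11x + 4/11y + 116/11 → ½x + 2
  leading term x: no divisor's leading term divides it; move ½x to the remainder.
  leading term 1: no divisor's leading term divides it; move 2 to the remainder.
  remainder ½x + 2 ≠ 0; add h_5 = ½x + 2 to the basis.

S(f_2,f_3): lcm = x². S = ½x + 2.
  leading term x: subtract (1)·h_5 from ½x + 2 → 0
  remainder 0.

S(f_1,h_4): lcm = x²y. S = -¾x² - 6/11xy² + 25/33xy + 47/3x + 4/11y² - 60/11y.
  leading term x²: subtract (-3/44)·f_1 from -¾x² - 6/11xy² + 25/33xy + 47/3x + 4/11y² - 60/11y → -6/11xy² + 23/66xy + 2077/132x + 4/11y² - 57/11y - 45/11
  leading term xy²: subtract (y)·h_4 from -6/11xy² + 23/66xy + 2077/132x + 4/11y² - 57/11y - 45/11 → 25/33xy + 2077/132x - 151/11y - 45/11
  leading term xy: subtract (-25/18)·h_4 from 25/33xy + 2077/132x - 151/11y - 45/11 → 91/6x - 119/9y + 70/9
  leading term x: subtract (91/3)·h_5 from 91/6x - 119/9y + 70/9 → -119/9y - 476/9
  leading term y: no divisor's leading term divides it; move -119/9y to the remainder.
  leading term 1: no divisor's leading term divides it; move -476/9 to the remainder.
  remainder -119/9y - 476/9 ≠ 0; add h_6 = -119/9y - 476/9 to the basis.

S(f_2,h_4): lcm = x²y. S = -¾x² + 7/6xy + 47/3x - 14y.
  leading term x²: subtract (-3/44)·f_1 from -¾x² + 7/6xy + 47/3x - 14y → 25/33xy + 2077/132x - 151/11y - 45/11
  leading term xy: subtract (-25/18)·h_4 from 25/33xy + 2077/132x - 151/11y - 45/11 → 91/6x - 119/9y + 70/9
  leading term x: subtract (91/3)·h_5 from 91/6x - 119/9y + 70/9 → -119/9y - 476/9
  leading term y: subtract (1)·h_6 from -119/9y - 476/9 → 0
  remainder 0.

S(f_3,h_4): lcm = x²y. S = -¾x² + ⅔xy + 47/3x - 16y.
  leading term x²: subtract (-3/44)·f_1 from -¾x² + ⅔xy + 47/3x - 16y → 17/66xy + 2077/132x - 173/11y - 45/11
  leading term xy: subtract (-17/36)·h_4 from 17/66xy + 2077/132x - 173/11y - 45/11 → 373/24x - 140/9y - 1/18
  leading term x: subtract (373/12)·h_5 from 373/24x - 140/9y - 1/18 → -140/9y - 560/9
  leading term y: subtract (20/17)·h_6 from -140/9y - 560/9 → 0
  remainder 0.

S(f_1,h_5): lcm = x². S = -6/11xy - 43/11x + 4/11y - 60/11.
  leading term xy: subtract (1)·h_4 from -6/11xy - 43/11x + 4/11y - 60/11 → -7/2x - 14
  leading term x: subtract (-7)·h_5 from -7/2x - 14 → 0
  remainder 0.

S(f_2,h_5): lcm = x². S = -7/2x - 14.
  leading term x: subtract (-7)·h_5 from -7/2x - 14 → 0
  remainder 0.

S(f_3,h_5): lcm = x². S = -4x - 16.
  leading term x: subtract (-8)·h_5 from -4x - 16 → 0
  remainder 0.

S(h_4,h_5): lcm = xy. S = ¾x - 14/3y - 47/3.
  leading term x: subtract (3/2)·h_5 from ¾x - 14/3y - 47/3 → -14/3y - 56/3
  leading term y: subtract (6/17)·h_6 from -14/3y - 56/3 → 0
  remainder 0.

S(f_1,h_6): leading monomials are coprime, so the S-polynomial reduces to 0 (Buchberger's first criterion).
S(f_2,h_6): leading monomials are coprime, so the S-polynomial reduces to 0 (Buchberger's first criterion).
S(f_3,h_6): leading monomials are coprime, so the S-polynomial reduces to 0 (Buchberger's first criterion).
S(h_4,h_6): lcm = xy. S = -13/4x - ⅔y - 47/3.
  leading term x: subtract (-13/2)·h_5 from -13/4x - ⅔y - 47/3 → -⅔y - 8/3
  leading term y: subtract (6/119)·h_6 from -⅔y - 8/3 → 0
  remainder 0.

S(h_5,h_6): leading monomials are coprime, so the S-polynomial reduces to 0 (Buchberger's first criterion).
Every S-polynomial of the final basis reduces to 0, so we have a Gröbner basis.
Inter-reduce: drop elements whose leading term is divisible by another's, tail-reduce, and make monic.
Reduced Gröbner basis: {x + 4, y + 4}.

From the last basis element, y + 4 = 0, so y takes values in {-4}. Each choice, substituted upward through the basis, yields the corresponding point(s) of the solution set.
  y = -4: the earlier basis element becomes x + 4 = 0, giving x = -4 — point (-4, -4).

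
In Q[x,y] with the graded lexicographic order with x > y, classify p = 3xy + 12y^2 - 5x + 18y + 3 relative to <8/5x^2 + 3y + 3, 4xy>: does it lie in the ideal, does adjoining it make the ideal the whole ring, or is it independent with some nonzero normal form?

First compute the reduced Gröbner basis of I by Buchberger's algorithm.
f_1 = 8/5x^2 + 3y + 3, LT = x^2.
f_2 = 4xy, LT = xy.

S(f_1,f_2): lcm = x^2y. S = 15/8y^2 + 15/8y.
  reduce S modulo (f_1, f_2):
  remainder 15/8y^2 + 15/8y ≠ 0; add h_3 = 15/8y^2 + 15/8y to the basis.

The other S-polynomials (S(f_1,h_3), S(f_2,h_3)) all reduce to 0 modulo the current basis, so we have a Gröbner basis.
Inter-reduce: drop elements whose leading term is divisible by another's, tail-reduce, and make monic.
Reduced Gröbner basis: {x^2 + 15/8y + 15/8, xy, y^2 + y}.
Label its elements g_1 = x^2 + 15/8y + 15/8, g_2 = xy, g_3 = y^2 + y.

Reduce p = 3xy + 12y^2 - 5x + 18y + 3 modulo G:
  leading term xy: subtract (3)·g_2 from 3xy + 12y^2 - 5x + 18y + 3 → 12y^2 - 5x + 18y + 3
  leading term y^2: subtract (12)·g_3 from 12y^2 - 5x + 18y + 3 → -5x + 6y + 3
  leading term x: no divisor's leading term divides it; move -5x to the remainder.
  leading term y: no divisor's leading term divides it; move 6y to the remainder.
  leading term 1: no divisor's leading term divides it; move 3 to the remainder.
  normal form = -5x + 6y + 3.
The normal form is nonzero, so p ∉ I. Since p minus its normal form lies in I, I + (p) = I + (r) where r = -5x + 6y + 3; decide whether this ideal is the whole ring.
Run Buchberger on G together with r (pairs among the g_i already reduce to 0 since G is a Gröbner basis):
g_1 = x^2 + 15/8y + 15/8, LT = x^2.
g_2 = xy, LT = xy.
g_3 = y^2 + y, LT = y^2.
r = -5x + 6y + 3, LT = x.

S(g_1,r): lcm = x^2. S = 6/5xy + 3/5x + 15/8y + 15/8.
  reduce S modulo (g_1, g_2, g_3, r):
  remainder 519/200y + 447/200 ≠ 0; add m_5 = 519/200y + 447/200 to the basis.

S(g_2,r): lcm = xy. S = 6/5y^2 + 3/5y.
  reduce S modulo (g_1, g_2, g_3, r, m_5):
  remainder 447/865 ≠ 0; add m_6 = 447/865 to the basis.

The other S-polynomials (S(g_1,g_2), S(g_1,g_3), S(g_2,g_3), S(g_3,r), S(g_1,m_5), S(g_2,m_5), S(g_3,m_5), S(r,m_5), S(g_1,m_6), S(g_2,m_6), S(g_3,m_6), S(r,m_6), S(m_5,m_6)) all reduce to 0 modulo the current basis, so we have a Gröbner basis.
Inter-reduce: drop elements whose leading term is divisible by another's, tail-reduce, and make monic.
Reduced Gröbner basis: {1}.
The reduced Gröbner basis of I + (p) is {1}: the ideal is the whole ring, so the enlarged system has no common solution — adjoining p is inconsistent.

Adjoining 3xy + 12y^2 - 5x + 18y + 3 makes the ideal the whole ring: the system is inconsistent.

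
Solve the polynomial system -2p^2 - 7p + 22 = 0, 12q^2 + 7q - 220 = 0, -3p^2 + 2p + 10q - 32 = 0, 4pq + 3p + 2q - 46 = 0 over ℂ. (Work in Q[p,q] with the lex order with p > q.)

{(2, 4)}

Compute a lex Gröbner basis by Buchberger's algorithm.
f_1 = -2p^2 - 7p + 22, LT = p^2.
f_2 = 12q^2 + 7q - 220, LT = q^2.
f_3 = -3p^2 + 2p + 10q - 32, LT = p^2.
f_4 = 4pq + 3p + 2q - 46, LT = pq.

S(f_1,f_2): leading monomials are coprime, so the S-polynomial reduces to 0 (Buchberger's first criterion).
S(f_1,f_3): lcm = p^2. S = 25/6p + 10/3q - 65/3.
  leading term p: no divisor's leading term divides it; move 25/6p to the remainder.
  leading term q: no divisor's leading term divides it; move 10/3q to the remainder.
  leading term 1: no divisor's leading term divides it; move -65/3 to the remainder.
  remainder 25/6p + 10/3q - 65/3 ≠ 0; add h_5 = 25/6p + 10/3q - 65/3 to the basis.

S(f_1,f_4): lcm = p^2q. S = -3/4p^2 + 3pq + 23/2p - 11q.
  leading term p^2: subtract (3/8)·f_1 from -3/4p^2 + 3pq + 23/2p - 11q → 3pq + 113/8p - 11q - 33/4
  leading term pq: subtract (3/4)·f_4 from 3pq + 113/8p - 11q - 33/4 → 95/8p - 25/2q + 105/4
  leading term p: subtract (57/20)·h_5 from 95/8p - 25/2q + 105/4 → -22q + 88
  leading term q: no divisor's leading term divides it; move -22q to the remainder.
  leading term 1: no divisor's leading term divides it; move 88 to the remainder.
  remainder -22q + 88 ≠ 0; add h_6 = -22q + 88 to the basis.

S(f_2,f_3): leading monomials are coprime, so the S-polynomial reduces to 0 (Buchberger's first criterion).
S(f_2,f_4): lcm = pq^2. S = -1/6pq - 55/3p - 1/2q^2 + 23/2q.
  leading term pq: subtract (-1/24)·f_4 from -1/6pq - 55/3p - 1/2q^2 + 23/2q → -437/24p - 1/2q^2 + 139/12q - 23/12
  leading term p: subtract (-437/100)·h_5 from -437/24p - 1/2q^2 + 139/12q - 23/12 → -1/2q^2 + 523/20q - 483/5
  leading term q^2: subtract (-1/24)·f_2 from -1/2q^2 + 523/20q - 483/5 → 3173/120q - 3173/30
  leading term q: subtract (-3173/2640)·h_6 from 3173/120q - 3173/30 → 0
  remainder 0.

S(f_3,f_4): lcm = p^2q. S = -3/4p^2 - 7/6pq + 23/2p - 10/3q^2 + 32/3q.
  leading term p^2: subtract (3/8)·f_1 from -3/4p^2 - 7/6pq + 23/2p - 10/3q^2 + 32/3q → -7/6pq + 113/8p - 10/3q^2 + 32/3q - 33/4
  leading term pq: subtract (-7/24)·f_4 from -7/6pq + 113/8p - 10/3q^2 + 32/3q - 33/4 → 15p - 10/3q^2 + 45/4q - 65/3
  leading term p: subtract (18/5)·h_5 from 15p - 10/3q^2 + 45/4q - 65/3 → -10/3q^2 - 3/4q + 169/3
  leading term q^2: subtract (-5/18)·f_2 from -10/3q^2 - 3/4q + 169/3 → 43/36q - 43/9
  leading term q: subtract (-43/792)·h_6 from 43/36q - 43/9 → 0
  remainder 0.

S(f_1,h_5): lcm = p^2. S = -4/5pq + 87/10p - 11.
  leading term pq: subtract (-1/5)·f_4 from -4/5pq + 87/10p - 11 → 93/10p + 2/5q - 101/5
  leading term p: subtract (279/125)·h_5 from 93/10p + 2/5q - 101/5 → -176/25q + 704/25
  leading term q: subtract (8/25)·h_6 from -176/25q + 704/25 → 0
  remainder 0.

S(f_2,h_5): leading monomials are coprime, so the S-polynomial reduces to 0 (Buchberger's first criterion).
S(f_3,h_5): lcm = p^2. S = -4/5pq + 68/15p - 10/3q + 32/3.
  leading term pq: subtract (-1/5)·f_4 from -4/5pq + 68/15p - 10/3q + 32/3 → 77/15p - 44/15q + 22/15
  leading term p: subtract (154/125)·h_5 from 77/15p - 44/15q + 22/15 → -176/25q + 704/25
  leading term q: subtract (8/25)·h_6 from -176/25q + 704/25 → 0
  remainder 0.

S(f_4,h_5): lcm = pq. S = 3/4p - 4/5q^2 + 57/10q - 23/2.
  leading term p: subtract (9/50)·h_5 from 3/4p - 4/5q^2 + 57/10q - 23/2 → -4/5q^2 + 51/10q - 38/5
  leading term q^2: subtract (-1/15)·f_2 from -4/5q^2 + 51/10q - 38/5 → 167/30q - 334/15
  leading term q: subtract (-167/660)·h_6 from 167/30q - 334/15 → 0
  remainder 0.

S(f_1,h_6): leading monomials are coprime, so the S-polynomial reduces to 0 (Buchberger's first criterion).
S(f_2,h_6): lcm = q^2. S = 55/12q - 55/3.
  leading term q: subtract (-5/24)·h_6 from 55/12q - 55/3 → 0
  remainder 0.

S(f_3,h_6): leading monomials are coprime, so the S-polynomial reduces to 0 (Buchberger's first criterion).
S(f_4,h_6): lcm = pq. S = 19/4p + 1/2q - 23/2.
  leading term p: subtract (57/50)·h_5 from 19/4p + 1/2q - 23/2 → -33/10q + 66/5
  leading term q: subtract (3/20)·h_6 from -33/10q + 66/5 → 0
  remainder 0.

S(h_5,h_6): leading monomials are coprime, so the S-polynomial reduces to 0 (Buchberger's first criterion).
Every S-polynomial of the final basis reduces to 0, so we have a Gröbner basis.
Inter-reduce: drop elements whose leading term is divisible by another's, tail-reduce, and make monic.
Reduced Gröbner basis: {p - 2, q - 4}.

A lex Gröbner basis eliminates variables successively. Here q - 4 depends only on q, with roots {4}; lifting each root through the earlier basis elements recovers the full solutions.
  q = 4: the earlier basis element becomes p - 2 = 0, giving p = 2 — point (2, 4).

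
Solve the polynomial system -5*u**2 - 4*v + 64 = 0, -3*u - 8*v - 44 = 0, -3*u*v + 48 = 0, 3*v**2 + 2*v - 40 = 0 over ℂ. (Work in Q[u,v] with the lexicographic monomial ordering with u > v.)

{(-4, -4)}

Compute a lex Gröbner basis by Buchberger's algorithm.
f_1 = -5*u**2 - 4*v + 64, LT = u**2.
f_2 = -3*u - 8*v - 44, LT = u.
f_3 = -3*u*v + 48, LT = u*v.
f_4 = 3*v**2 + 2*v - 40, LT = v**2.

S(f_1,f_2): lcm = u**2. S = -8/3*u*v - 44/3*u + 4/5*v - 64/5.
  leading term u*v: subtract (8/9*v)·f_2 from -8/3*u*v - 44/3*u + 4/5*v - 64/5 → -44/3*u + 64/9*v**2 + 1796/45*v - 64/5
  leading term u: subtract (44/9)·f_2 from -44/3*u + 64/9*v**2 + 1796/45*v - 64/5 → 64/9*v**2 + 3556/45*v + 9104/45
  leading term v**2: subtract (64/27)·f_4 from 64/9*v**2 + 3556/45*v + 9104/45 → 10028/135*v + 40112/135
  leading term v: no divisor's leading term divides it; move 10028/135*v to the remainder.
  leading term 1: no divisor's leading term divides it; move 40112/135 to the remainder.
  remainder 10028/135*v + 40112/135 ≠ 0; add h_5 = 10028/135*v + 40112/135 to the basis.

The other S-polynomials (S(f_1,f_3), S(f_1,f_4), S(f_2,f_3), S(f_2,f_4), S(f_3,f_4), S(f_1,h_5), S(f_2,h_5), S(f_3,h_5), S(f_4,h_5)) all reduce to 0 modulo the current basis, so we have a Gröbner basis.
Inter-reduce: drop elements whose leading term is divisible by another's, tail-reduce, and make monic.
Reduced Gröbner basis: {u + 4, v + 4}.

From the last basis element, v + 4 = 0, so v takes values in {-4}. Each choice, substituted upward through the basis, yields the corresponding point(s) of the solution set.
  v = -4: the earlier basis element becomes u + 4 = 0, giving u = -4 — point (-4, -4).
A lex Gröbner basis triangularizes the system, enabling back-substitution.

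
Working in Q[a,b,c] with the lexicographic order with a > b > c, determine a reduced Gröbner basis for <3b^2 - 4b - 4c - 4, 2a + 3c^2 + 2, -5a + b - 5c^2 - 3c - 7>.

f_1 = 3b^2 - 4b - 4c - 4, LT = b^2.
f_2 = 2a + 3c^2 + 2, LT = a.
f_3 = -5a + b - 5c^2 - 3c - 7, LT = a.

S(f_2,f_3): lcm = a. S = 1/5b + 1/2c^2 - 3/5c - 2/5.
  leading term b: no divisor's leading term divides it; move 1/5b to the remainder.
  leading term c^2: no divisor's leading term divides it; move 1/2c^2 to the remainder.
  leading term c: no divisor's leading term divides it; move -3/5c to the remainder.
  leading term 1: no divisor's leading term divides it; move -2/5 to the remainder.
  remainder 1/5b + 1/2c^2 - 3/5c - 2/5 ≠ 0; add g_4 = 1/5b + 1/2c^2 - 3/5c - 2/5 to the basis.

S(f_1,g_4): lcm = b^2. S = -5/2bc^2 + 3bc + 2/3b - 4/3c - 4/3.
  leading term bc^2: subtract (-25/2c^2)·g_4 from -5/2bc^2 + 3bc + 2/3b - 4/3c - 4/3 → 3bc + 2/3b + 25/4c^4 - 15/2c^3 - 5c^2 - 4/3c - 4/3
  leading term bc: subtract (15c)·g_4 from 3bc + 2/3b + 25/4c^4 - 15/2c^3 - 5c^2 - 4/3c - 4/3 → 2/3b + 25/4c^4 - 15c^3 + 4c^2 + 14/3c - 4/3
  leading term b: subtract (10/3)·g_4 from 2/3b + 25/4c^4 - 15c^3 + 4c^2 + 14/3c - 4/3 → 25/4c^4 - 15c^3 + 7/3c^2 + 20/3c
  leading term c^4: no divisor's leading term divides it; move 25/4c^4 to the remainder.
  leading term c^3: no divisor's leading term divides it; move -15c^3 to the remainder.
  leading term c^2: no divisor's leading term divides it; move 7/3c^2 to the remainder.
  leading term c: no divisor's leading term divides it; move 20/3c to the remainder.
  remainder 25/4c^4 - 15c^3 + 7/3c^2 + 20/3c ≠ 0; add g_5 = 25/4c^4 - 15c^3 + 7/3c^2 + 20/3c to the basis.

The other S-polynomials (S(f_1,f_2), S(f_1,f_3), S(f_2,g_4), S(f_3,g_4), S(f_1,g_5), S(f_2,g_5), S(f_3,g_5), S(g_4,g_5)) all reduce to 0 modulo the current basis, so we have a Gröbner basis.
Inter-reduce: drop elements whose leading term is divisible by another's, tail-reduce, and make monic.

G = {a + 3/2c^2 + 1, b + 5/2c^2 - 3c - 2, c^4 - 12/5c^3 + 28/75c^2 + 16/15c}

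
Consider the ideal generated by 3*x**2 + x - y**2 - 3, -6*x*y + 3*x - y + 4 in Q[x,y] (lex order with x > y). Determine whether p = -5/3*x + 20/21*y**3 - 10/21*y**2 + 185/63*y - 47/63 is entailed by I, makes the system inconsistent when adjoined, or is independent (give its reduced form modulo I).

First compute the reduced Gröbner basis of I by Buchberger's algorithm.
f_1 = 3*x**2 + x - y**2 - 3, LT = x**2.
f_2 = -6*x*y + 3*x - y + 4, LT = x*y.

S(f_1,f_2): lcm = x**2*y. S = 1/2*x**2 + 1/6*x*y + 2/3*x - 1/3*y**3 - y.
  reduce S modulo (f_1, f_2):
  remainder 7/12*x - 1/3*y**3 + 1/6*y**2 - 37/36*y + 11/18 ≠ 0; add h_3 = 7/12*x - 1/3*y**3 + 1/6*y**2 - 37/36*y + 11/18 to the basis.

S(f_2,h_3): lcm = x*y. S = -1/2*x + 4/7*y**4 - 2/7*y**3 + 37/21*y**2 - 37/42*y - 2/3.
  reduce S modulo (f_1, f_2, h_3):
  remainder 4/7*y**4 - 4/7*y**3 + 40/21*y**2 - 37/21*y - 1/7 ≠ 0; add h_4 = 4/7*y**4 - 4/7*y**3 + 40/21*y**2 - 37/21*y - 1/7 to the basis.

The other S-polynomials (S(f_1,h_3), S(f_1,h_4), S(f_2,h_4), S(h_3,h_4)) all reduce to 0 modulo the current basis, so we have a Gröbner basis.
Inter-reduce: drop elements whose leading term is divisible by another's, tail-reduce, and make monic.
Reduced Gröbner basis: {x - 4/7*y**3 + 2/7*y**2 - 37/21*y + 22/21, y**4 - y**3 + 10/3*y**2 - 37/12*y - 1/4}.
Label its elements g_1 = x - 4/7*y**3 + 2/7*y**2 - 37/21*y + 22/21, g_2 = y**4 - y**3 + 10/3*y**2 - 37/12*y - 1/4.

Reduce p = -5/3*x + 20/21*y**3 - 10/21*y**2 + 185/63*y - 47/63 modulo G:
  leading term x: subtract (-5/3)·g_1 from -5/3*x + 20/21*y**3 - 10/21*y**2 + 185/63*y - 47/63 → 1
  leading term 1: no divisor's leading term divides it; move 1 to the remainder.
  normal form = 1.
The normal form is nonzero, so p ∉ I. Since p minus its normal form lies in I, I + (p) = I + (r) where r = 1; decide whether this ideal is the whole ring.
Here r = 1 is a nonzero constant, hence a unit: 1 ∈ I + (p), the Gröbner basis of I + (p) is {1}, and the enlarged system has no common solution — adjoining p is inconsistent.

Adjoining -5/3*x + 20/21*y**3 - 10/21*y**2 + 185/63*y - 47/63 makes the ideal the whole ring: the system is inconsistent.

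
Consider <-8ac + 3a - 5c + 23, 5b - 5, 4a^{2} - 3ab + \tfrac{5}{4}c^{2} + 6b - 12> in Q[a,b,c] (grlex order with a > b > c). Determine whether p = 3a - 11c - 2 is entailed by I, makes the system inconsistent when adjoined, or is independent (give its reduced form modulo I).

Adjoining 3a - 11c - 2 makes the ideal the whole ring: the system is inconsistent.

First compute the reduced Gröbner basis of I by Buchberger's algorithm.
f_1 = -8ac + 3a - 5c + 23, LT = ac.
f_2 = 5b - 5, LT = b.
f_3 = 4a^{2} - 3ab + \tfrac{5}{4}c^{2} + 6b - 12, LT = a^{2}.

S(f_1,f_3): lcm = a^{2}c. S = \tfrac{3}{4}abc - \tfrac{5}{16}c^{3} - \tfrac{3}{8}a^{2} + \tfrac{5}{8}ac - \tfrac{3}{2}bc - \tfrac{23}{8}a + 3c.
  reduce S modulo (f_1, f_2, f_3):
  remainder -\tfrac{5}{16}c^{3} + \tfrac{15}{128}c^{2} - \tfrac{169}{64}a + \tfrac{41}{64}c + \tfrac{217}{64} ≠ 0; add h_4 = -\tfrac{5}{16}c^{3} + \tfrac{15}{128}c^{2} - \tfrac{169}{64}a + \tfrac{41}{64}c + \tfrac{217}{64} to the basis.

The other S-polynomials (S(f_1,f_2), S(f_2,f_3), S(f_1,h_4), S(f_2,h_4), S(f_3,h_4)) all reduce to 0 modulo the current basis, so we have a Gröbner basis.
Inter-reduce: drop elements whose leading term is divisible by another's, tail-reduce, and make monic.
Reduced Gröbner basis: {c^{3} - \tfrac{3}{8}c^{2} + \tfrac{169}{20}a - \tfrac{41}{20}c - \tfrac{217}{20}, a^{2} + \tfrac{5}{16}c^{2} - \tfrac{3}{4}a - \tfrac{3}{2}, ac - \tfrac{3}{8}a + \tfrac{5}{8}c - \tfrac{23}{8}, b - 1}.
Label its elements g_1 = c^{3} - \tfrac{3}{8}c^{2} + \tfrac{169}{20}a - \tfrac{41}{20}c - \tfrac{217}{20}, g_2 = a^{2} + \tfrac{5}{16}c^{2} - \tfrac{3}{4}a - \tfrac{3}{2}, g_3 = ac - \tfrac{3}{8}a + \tfrac{5}{8}c - \tfrac{23}{8}, g_4 = b - 1.

Reduce p = 3a - 11c - 2 modulo G:
  leading term a: no divisor's leading term divides it; move 3a to the remainder.
  leading term c: no divisor's leading term divides it; move -11c to the remainder.
  leading term 1: no divisor's leading term divides it; move -2 to the remainder.
  normal form = 3a - 11c - 2.
The normal form is nonzero, so p ∉ I. Since p minus its normal form lies in I, I + (p) = I + (r) where r = 3a - 11c - 2; decide whether this ideal is the whole ring.
Run Buchberger on G together with r (pairs among the g_i already reduce to 0 since G is a Gröbner basis):
g_1 = c^{3} - \tfrac{3}{8}c^{2} + \tfrac{169}{20}a - \tfrac{41}{20}c - \tfrac{217}{20}, LT = c^{3}.
g_2 = a^{2} + \tfrac{5}{16}c^{2} - \tfrac{3}{4}a - \tfrac{3}{2}, LT = a^{2}.
g_3 = ac - \tfrac{3}{8}a + \tfrac{5}{8}c - \tfrac{23}{8}, LT = ac.
g_4 = b - 1, LT = b.
r = 3a - 11c - 2, LT = a.

S(g_2,r): lcm = a^{2}. S = \tfrac{11}{3}ac + \tfrac{5}{16}c^{2} - \tfrac{1}{12}a - \tfrac{3}{2}.
  reduce S modulo (g_1, g_2, g_3, g_4, r):
  remainder \tfrac{5}{16}c^{2} + \tfrac{22}{9}c + \tfrac{713}{72} ≠ 0; add m_6 = \tfrac{5}{16}c^{2} + \tfrac{22}{9}c + \tfrac{713}{72} to the basis.

S(g_3,r): lcm = ac. S = \tfrac{11}{3}c^{2} - \tfrac{3}{8}a + \tfrac{31}{24}c - \tfrac{23}{8}.
  reduce S modulo (g_1, g_2, g_3, g_4, r, m_6):
  remainder -\tfrac{15533}{540}c - \tfrac{128863}{1080} ≠ 0; add m_7 = -\tfrac{15533}{540}c - \tfrac{128863}{1080} to the basis.

S(g_3,m_6): lcm = ac^{2}. S = -\tfrac{2951}{360}ac + \tfrac{5}{8}c^{2} - \tfrac{1426}{45}a - \tfrac{23}{8}c.
  reduce S modulo (g_1, g_2, g_3, g_4, r, m_6, m_7):
  remainder \tfrac{11998587}{25360} ≠ 0; add m_8 = \tfrac{11998587}{25360} to the basis.

The other S-polynomials (S(g_1,g_2), S(g_1,g_3), S(g_1,g_4), S(g_1,r), S(g_2,g_3), S(g_2,g_4), S(g_3,g_4), S(g_4,r), S(g_1,m_6), S(g_2,m_6), S(g_4,m_6), S(r,m_6), S(g_1,m_7), S(g_2,m_7), S(g_3,m_7), S(g_4,m_7), S(r,m_7), S(m_6,m_7), S(g_1,m_8), S(g_2,m_8), S(g_3,m_8), S(g_4,m_8), S(r,m_8), S(m_6,m_8), S(m_7,m_8)) all reduce to 0 modulo the current basis, so we have a Gröbner basis.
Inter-reduce: drop elements whose leading term is divisible by another's, tail-reduce, and make monic.
Reduced Gröbner basis: {1}.
The reduced Gröbner basis of I + (p) is {1}: the ideal is the whole ring, so the enlarged system has no common solution — adjoining p is inconsistent.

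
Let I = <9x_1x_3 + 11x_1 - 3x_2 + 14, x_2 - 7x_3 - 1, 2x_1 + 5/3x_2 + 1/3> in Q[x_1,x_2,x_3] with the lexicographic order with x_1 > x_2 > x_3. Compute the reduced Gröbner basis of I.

G = {x_1 + 35/6x_3 + 1, x_2 - 7x_3 - 1, x_3^2 + 113/63x_3}

Buchberger's algorithm terminates because the ascending chain of leading-term ideals stabilizes.

f_1 = 9x_1x_3 + 11x_1 - 3x_2 + 14, LT = x_1x_3.
f_2 = x_2 - 7x_3 - 1, LT = x_2.
f_3 = 2x_1 + 5/3x_2 + 1/3, LT = x_1.

S(f_1,f_2): leading monomials are coprime, so the S-polynomial reduces to 0 (Buchberger's first criterion).
S(f_1,f_3): lcm = x_1x_3. S = 11/9x_1 - 5/6x_2x_3 - 1/3x_2 - 1/6x_3 + 14/9.
  leading term x_1: subtract (11/18)·f_3 from 11/9x_1 - 5/6x_2x_3 - 1/3x_2 - 1/6x_3 + 14/9 → -5/6x_2x_3 - 73/54x_2 - 1/6x_3 + 73/54
  leading term x_2x_3: subtract (-5/6x_3)·f_2 from -5/6x_2x_3 - 73/54x_2 - 1/6x_3 + 73/54 → -73/54x_2 - 35/6x_3^2 - x_3 + 73/54
  leading term x_2: subtract (-73/54)·f_2 from -73/54x_2 - 35/6x_3^2 - x_3 + 73/54 → -35/6x_3^2 - 565/54x_3
  leading term x_3^2: no divisor's leading term divides it; move -35/6x_3^2 to the remainder.
  leading term x_3: no divisor's leading term divides it; move -565/54x_3 to the remainder.
  remainder -35/6x_3^2 - 565/54x_3 ≠ 0; add g_4 = -35/6x_3^2 - 565/54x_3 to the basis.

S(f_2,f_3): leading monomials are coprime, so the S-polynomial reduces to 0 (Buchberger's first criterion).
S(f_1,g_4): lcm = x_1x_3^2. S = -4/7x_1x_3 - 1/3x_2x_3 + 14/9x_3.
  leading term x_1x_3: subtract (-4/63)·f_1 from -4/7x_1x_3 - 1/3x_2x_3 + 14/9x_3 → 44/63x_1 - 1/3x_2x_3 - 4/21x_2 + 14/9x_3 + 8/9
  leading term x_1: subtract (22/63)·f_3 from 44/63x_1 - 1/3x_2x_3 - 4/21x_2 + 14/9x_3 + 8/9 → -1/3x_2x_3 - 146/189x_2 + 14/9x_3 + 146/189
  leading term x_2x_3: subtract (-1/3x_3)·f_2 from -1/3x_2x_3 - 146/189x_2 + 14/9x_3 + 146/189 → -146/189x_2 - 7/3x_3^2 + 11/9x_3 + 146/189
  leading term x_2: subtract (-146/189)·f_2 from -146/189x_2 - 7/3x_3^2 + 11/9x_3 + 146/189 → -7/3x_3^2 - 113/27x_3
  leading term x_3^2: subtract (2/5)·g_4 from -7/3x_3^2 - 113/27x_3 → 0
  remainder 0.

S(f_2,g_4): leading monomials are coprime, so the S-polynomial reduces to 0 (Buchberger's first criterion).
S(f_3,g_4): leading monomials are coprime, so the S-polynomial reduces to 0 (Buchberger's first criterion).
Every S-polynomial of the final basis reduces to 0, so we have a Gröbner basis.
Inter-reduce: drop elements whose leading term is divisible by another's, tail-reduce, and make monic.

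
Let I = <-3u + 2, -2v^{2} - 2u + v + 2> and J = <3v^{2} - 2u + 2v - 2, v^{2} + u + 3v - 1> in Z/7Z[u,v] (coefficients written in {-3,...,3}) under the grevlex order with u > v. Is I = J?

Yes, the ideals are equal.

Since reduced Gröbner bases are canonical representatives of ideals under a given ordering, it suffices to compute and compare them.
Buchberger on the first generating set:
f_1 = -3u + 2, LT = u.
f_2 = -2v^{2} - 2u + v + 2, LT = v^{2}.

The S-polynomials (S(f_1,f_2)) all reduce to 0 modulo the current basis, so we have a Gröbner basis.
Inter-reduce: drop elements whose leading term is divisible by another's, tail-reduce, and make monic.
Reduced Gröbner basis: {v^{2} + 3v + 2, u - 3}.

Buchberger on the second generating set:
h_1 = 3v^{2} - 2u + 2v - 2, LT = v^{2}.
h_2 = v^{2} + u + 3v - 1, LT = v^{2}.

S(h_1,h_2): lcm = v^{2}. S = 3u - 2.
  leading term u: no divisor's leading term divides it; move 3u to the remainder.
  leading term 1: no divisor's leading term divides it; move -2 to the remainder.
  remainder 3u - 2 ≠ 0; add k_3 = 3u - 2 to the basis.

The other S-polynomials (S(h_1,k_3), S(h_2,k_3)) all reduce to 0 modulo the current basis, so we have a Gröbner basis.
Inter-reduce: drop elements whose leading term is divisible by another's, tail-reduce, and make monic.
Reduced Gröbner basis: {v^{2} + 3v + 2, u - 3}.

The two bases agree; hence the ideals are identical.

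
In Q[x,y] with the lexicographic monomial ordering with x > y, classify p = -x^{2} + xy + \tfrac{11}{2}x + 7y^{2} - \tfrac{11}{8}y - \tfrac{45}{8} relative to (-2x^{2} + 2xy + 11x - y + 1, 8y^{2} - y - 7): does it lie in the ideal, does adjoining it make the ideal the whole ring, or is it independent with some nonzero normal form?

-x^{2} + xy + \tfrac{11}{2}x + 7y^{2} - \tfrac{11}{8}y - \tfrac{45}{8} lies in I (it reduces to 0).

First compute the reduced Gröbner basis of I by Buchberger's algorithm.
f_1 = -2x^{2} + 2xy + 11x - y + 1, LT = x^{2}.
f_2 = 8y^{2} - y - 7, LT = y^{2}.

S(f_1,f_2): leading monomials are coprime, so the S-polynomial reduces to 0 (Buchberger's first criterion).
Every S-polynomial of the final basis reduces to 0, so we have a Gröbner basis.
Inter-reduce: drop elements whose leading term is divisible by another's, tail-reduce, and make monic.
Reduced Gröbner basis: {x^{2} - xy - \tfrac{11}{2}x + \tfrac{1}{2}y - \tfrac{1}{2}, y^{2} - \tfrac{1}{8}y - \tfrac{7}{8}}.
Label its elements g_1 = x^{2} - xy - \tfrac{11}{2}x + \tfrac{1}{2}y - \tfrac{1}{2}, g_2 = y^{2} - \tfrac{1}{8}y - \tfrac{7}{8}.

Reduce p = -x^{2} + xy + \tfrac{11}{2}x + 7y^{2} - \tfrac{11}{8}y - \tfrac{45}{8} modulo G:
  leading term x^{2}: subtract (-1)·g_1 from -x^{2} + xy + \tfrac{11}{2}x + 7y^{2} - \tfrac{11}{8}y - \tfrac{45}{8} → 7y^{2} - \tfrac{7}{8}y - \tfrac{49}{8}
  leading term y^{2}: subtract (7)·g_2 from 7y^{2} - \tfrac{7}{8}y - \tfrac{49}{8} → 0
  normal form = 0.
Since the normal form is 0, p ∈ I.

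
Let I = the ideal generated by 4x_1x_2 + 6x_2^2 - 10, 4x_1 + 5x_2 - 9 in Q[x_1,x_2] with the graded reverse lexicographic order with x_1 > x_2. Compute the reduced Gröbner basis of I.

G = {x_2^2 + 9x_2 - 10, x_1 + 5/4x_2 - 9/4}

Buchberger's algorithm terminates because the ascending chain of leading-term ideals stabilizes.

f_1 = 4x_1x_2 + 6x_2^2 - 10, LT = x_1x_2.
f_2 = 4x_1 + 5x_2 - 9, LT = x_1.

S(f_1,f_2): lcm = x_1x_2. S = 1/4x_2^2 + 9/4x_2 - 5/2.
  leading term x_2^2: no divisor's leading term divides it; move 1/4x_2^2 to the remainder.
  leading term x_2: no divisor's leading term divides it; move 9/4x_2 to the remainder.
  leading term 1: no divisor's leading term divides it; move -5/2 to the remainder.
  remainder 1/4x_2^2 + 9/4x_2 - 5/2 ≠ 0; add g_3 = 1/4x_2^2 + 9/4x_2 - 5/2 to the basis.

The other S-polynomials (S(f_1,g_3), S(f_2,g_3)) all reduce to 0 modulo the current basis, so we have a Gröbner basis.
Inter-reduce: drop elements whose leading term is divisible by another's, tail-reduce, and make monic.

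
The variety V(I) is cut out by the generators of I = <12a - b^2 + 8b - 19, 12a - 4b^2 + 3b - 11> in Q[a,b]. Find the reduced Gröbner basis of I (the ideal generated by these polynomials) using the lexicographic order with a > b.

f_1 = 12a - b^2 + 8b - 19, LT = a.
f_2 = 12a - 4b^2 + 3b - 11, LT = a.

S(f_1,f_2): lcm = a. S = 1/4b^2 + 5/12b - 2/3.
  leading term b^2: no divisor's leading term divides it; move 1/4b^2 to the remainder.
  leading term b: no divisor's leading term divides it; move 5/12b to the remainder.
  leading term 1: no divisor's leading term divides it; move -2/3 to the remainder.
  remainder 1/4b^2 + 5/12b - 2/3 ≠ 0; add g_3 = 1/4b^2 + 5/12b - 2/3 to the basis.

The other S-polynomials (S(f_1,g_3), S(f_2,g_3)) all reduce to 0 modulo the current basis, so we have a Gröbner basis.
Inter-reduce: drop elements whose leading term is divisible by another's, tail-reduce, and make monic.

G = {a + 29/36b - 65/36, b^2 + 5/3b - 8/3}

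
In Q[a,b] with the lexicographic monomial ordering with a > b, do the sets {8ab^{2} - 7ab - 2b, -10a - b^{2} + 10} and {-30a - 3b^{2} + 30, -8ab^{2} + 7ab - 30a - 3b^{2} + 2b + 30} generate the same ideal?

Yes, the ideals are equal.

Since reduced Gröbner bases are canonical representatives of ideals under a given ordering, it suffices to compute and compare them.
Buchberger on the first generating set:
f_1 = 8ab^{2} - 7ab - 2b, LT = ab^{2}.
f_2 = -10a - b^{2} + 10, LT = a.

S(f_1,f_2): lcm = ab^{2}. S = -\tfrac{7}{8}ab - \tfrac{1}{10}b^{4} + b^{2} - \tfrac{1}{4}b.
  leading term ab: subtract (\tfrac{7}{80}b)·f_2 from -\tfrac{7}{8}ab - \tfrac{1}{10}b^{4} + b^{2} - \tfrac{1}{4}b → -\tfrac{1}{10}b^{4} + \tfrac{7}{80}b^{3} + b^{2} - \tfrac{9}{8}b
  leading term b^{4}: no divisor's leading term divides it; move -\tfrac{1}{10}b^{4} to the remainder.
  leading term b^{3}: no divisor's leading term divides it; move \tfrac{7}{80}b^{3} to the remainder.
  leading term b^{2}: no divisor's leading term divides it; move b^{2} to the remainder.
  leading term b: no divisor's leading term divides it; move -\tfrac{9}{8}b to the remainder.
  remainder -\tfrac{1}{10}b^{4} + \tfrac{7}{80}b^{3} + b^{2} - \tfrac{9}{8}b ≠ 0; add g_3 = -\tfrac{1}{10}b^{4} + \tfrac{7}{80}b^{3} + b^{2} - \tfrac{9}{8}b to the basis.

S(f_1,g_3): lcm = ab^{4}. S = 10ab^{2} - \tfrac{45}{4}ab - \tfrac{1}{4}b^{3}.
  leading term ab^{2}: subtract (\tfrac{5}{4})·f_1 from 10ab^{2} - \tfrac{45}{4}ab - \tfrac{1}{4}b^{3} → -\tfrac{5}{2}ab - \tfrac{1}{4}b^{3} + \tfrac{5}{2}b
  leading term ab: subtract (\tfrac{1}{4}b)·f_2 from -\tfrac{5}{2}ab - \tfrac{1}{4}b^{3} + \tfrac{5}{2}b → 0
  remainder 0.

S(f_2,g_3): leading monomials are coprime, so the S-polynomial reduces to 0 (Buchberger's first criterion).
Every S-polynomial of the final basis reduces to 0, so we have a Gröbner basis.
Inter-reduce: drop elements whose leading term is divisible by another's, tail-reduce, and make monic.
Reduced Gröbner basis: {a + \tfrac{1}{10}b^{2} - 1, b^{4} - \tfrac{7}{8}b^{3} - 10b^{2} + \tfrac{45}{4}b}.

Buchberger on the second generating set:
h_1 = -30a - 3b^{2} + 30, LT = a.
h_2 = -8ab^{2} + 7ab - 30a - 3b^{2} + 2b + 30, LT = ab^{2}.

S(h_1,h_2): lcm = ab^{2}. S = \tfrac{7}{8}ab - \tfrac{15}{4}a + \tfrac{1}{10}b^{4} - \tfrac{11}{8}b^{2} + \tfrac{1}{4}b + \tfrac{15}{4}.
  leading term ab: subtract (-\tfrac{7}{240}b)·h_1 from \tfrac{7}{8}ab - \tfrac{15}{4}a + \tfrac{1}{10}b^{4} - \tfrac{11}{8}b^{2} + \tfrac{1}{4}b + \tfrac{15}{4} → -\tfrac{15}{4}a + \tfrac{1}{10}b^{4} - \tfrac{7}{80}b^{3} - \tfrac{11}{8}b^{2} + \tfrac{9}{8}b + \tfrac{15}{4}
  leading term a: subtract (\tfrac{1}{8})·h_1 from -\tfrac{15}{4}a + \tfrac{1}{10}b^{4} - \tfrac{7}{80}b^{3} - \tfrac{11}{8}b^{2} + \tfrac{9}{8}b + \tfrac{15}{4} → \tfrac{1}{10}b^{4} - \tfrac{7}{80}b^{3} - b^{2} + \tfrac{9}{8}b
  leading term b^{4}: no divisor's leading term divides it; move \tfrac{1}{10}b^{4} to the remainder.
  leading term b^{3}: no divisor's leading term divides it; move -\tfrac{7}{80}b^{3} to the remainder.
  leading term b^{2}: no divisor's leading term divides it; move -b^{2} to the remainder.
  leading term b: no divisor's leading term divides it; move \tfrac{9}{8}b to the remainder.
  remainder \tfrac{1}{10}b^{4} - \tfrac{7}{80}b^{3} - b^{2} + \tfrac{9}{8}b ≠ 0; add k_3 = \tfrac{1}{10}b^{4} - \tfrac{7}{80}b^{3} - b^{2} + \tfrac{9}{8}b to the basis.

S(h_1,k_3): leading monomials are coprime, so the S-polynomial reduces to 0 (Buchberger's first criterion).
S(h_2,k_3): lcm = ab^{4}. S = \tfrac{55}{4}ab^{2} - \tfrac{45}{4}ab + \tfrac{3}{8}b^{4} - \tfrac{1}{4}b^{3} - \tfrac{15}{4}b^{2}.
  leading term ab^{2}: subtract (-\tfrac{11}{24}b^{2})·h_1 from \tfrac{55}{4}ab^{2} - \tfrac{45}{4}ab + \tfrac{3}{8}b^{4} - \tfrac{1}{4}b^{3} - \tfrac{15}{4}b^{2} → -\tfrac{45}{4}ab - b^{4} - \tfrac{1}{4}b^{3} + 10b^{2}
  leading term ab: subtract (\tfrac{3}{8}b)·h_1 from -\tfrac{45}{4}ab - b^{4} - \tfrac{1}{4}b^{3} + 10b^{2} → -b^{4} + \tfrac{7}{8}b^{3} + 10b^{2} - \tfrac{45}{4}b
  leading term b^{4}: subtract (-10)·k_3 from -b^{4} + \tfrac{7}{8}b^{3} + 10b^{2} - \tfrac{45}{4}b → 0
  remainder 0.

Every S-polynomial of the final basis reduces to 0, so we have a Gröbner basis.
Inter-reduce: drop elements whose leading term is divisible by another's, tail-reduce, and make monic.
Reduced Gröbner basis: {a + \tfrac{1}{10}b^{2} - 1, b^{4} - \tfrac{7}{8}b^{3} - 10b^{2} + \tfrac{45}{4}b}.

Same reduced basis, so the two generating sets span the same ideal.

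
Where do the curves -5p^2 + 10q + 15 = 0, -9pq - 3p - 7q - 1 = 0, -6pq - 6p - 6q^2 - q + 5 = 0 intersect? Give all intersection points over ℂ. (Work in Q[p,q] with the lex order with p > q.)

Compute a lex Gröbner basis by Buchberger's algorithm.
f_1 = -5p^2 + 10q + 15, LT = p^2.
f_2 = -9pq - 3p - 7q - 1, LT = pq.
f_3 = -6pq - 6p - 6q^2 - q + 5, LT = pq.

S(f_1,f_2): lcm = p^2q. S = -1/3p^2 - 7/9pq - 1/9p - 2q^2 - 3q.
  leading term p^2: subtract (1/15)·f_1 from -1/3p^2 - 7/9pq - 1/9p - 2q^2 - 3q → -7/9pq - 1/9p - 2q^2 - 11/3q - 1
  leading term pq: subtract (7/81)·f_2 from -7/9pq - 1/9p - 2q^2 - 11/3q - 1 → 4/27p - 2q^2 - 248/81q - 74/81
  leading term p: no divisor's leading term divides it; move 4/27p to the remainder.
  leading term q^2: no divisor's leading term divides it; move -2q^2 to the remainder.
  leading term q: no divisor's leading term divides it; move -248/81q to the remainder.
  leading term 1: no divisor's leading term divides it; move -74/81 to the remainder.
  remainder 4/27p - 2q^2 - 248/81q - 74/81 ≠ 0; add h_4 = 4/27p - 2q^2 - 248/81q - 74/81 to the basis.

S(f_1,f_3): lcm = p^2q. S = -p^2 - pq^2 - 1/6pq + 5/6p - 2q^2 - 3q.
  leading term p^2: subtract (1/5)·f_1 from -p^2 - pq^2 - 1/6pq + 5/6p - 2q^2 - 3q → -pq^2 - 1/6pq + 5/6p - 2q^2 - 5q - 3
  leading term pq^2: subtract (1/9q)·f_2 from -pq^2 - 1/6pq + 5/6p - 2q^2 - 5q - 3 → 1/6pq + 5/6p - 11/9q^2 - 44/9q - 3
  leading term pq: subtract (-1/54)·f_2 from 1/6pq + 5/6p - 11/9q^2 - 44/9q - 3 → 7/9p - 11/9q^2 - 271/54q - 163/54
  leading term p: subtract (21/4)·h_4 from 7/9p - 11/9q^2 - 271/54q - 163/54 → 167/18q^2 + 199/18q + 16/9
  leading term q^2: no divisor's leading term divides it; move 167/18q^2 to the remainder.
  leading term q: no divisor's leading term divides it; move 199/18q to the remainder.
  leading term 1: no divisor's leading term divides it; move 16/9 to the remainder.
  remainder 167/18q^2 + 199/18q + 16/9 ≠ 0; add h_5 = 167/18q^2 + 199/18q + 16/9 to the basis.

S(f_2,f_3): lcm = pq. S = -2/3p - q^2 + 11/18q + 17/18.
  leading term p: subtract (-9/2)·h_4 from -2/3p - q^2 + 11/18q + 17/18 → -10q^2 - 79/6q - 19/6
  leading term q^2: subtract (-180/167)·h_5 from -10q^2 - 79/6q - 19/6 → -1253/1002q - 1253/1002
  leading term q: no divisor's leading term divides it; move -1253/1002q to the remainder.
  leading term 1: no divisor's leading term divides it; move -1253/1002 to the remainder.
  remainder -1253/1002q - 1253/1002 ≠ 0; add h_6 = -1253/1002q - 1253/1002 to the basis.

The other S-polynomials (S(f_1,h_4), S(f_2,h_4), S(f_3,h_4), S(f_1,h_5), S(f_2,h_5), S(f_3,h_5), S(h_4,h_5), S(f_1,h_6), S(f_2,h_6), S(f_3,h_6), S(h_4,h_6), S(h_5,h_6)) all reduce to 0 modulo the current basis, so we have a Gröbner basis.
Inter-reduce: drop elements whose leading term is divisible by another's, tail-reduce, and make monic.
Reduced Gröbner basis: {p + 1, q + 1}.

Elimination: the polynomial q + 1 lies in the elimination ideal for q, so q ∈ {-1}. For each such q, the remaining basis elements (now univariate) give the rest of the solution.
  q = -1: the earlier basis element becomes p + 1 = 0, giving p = -1 — point (-1, -1).

{(-1, -1)}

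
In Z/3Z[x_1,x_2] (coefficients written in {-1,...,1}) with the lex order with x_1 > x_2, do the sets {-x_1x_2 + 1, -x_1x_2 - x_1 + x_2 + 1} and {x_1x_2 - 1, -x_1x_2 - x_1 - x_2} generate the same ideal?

No, the ideals differ.

Equality of ideals is decidable: compute both reduced Gröbner bases (unique for the ordering) and check whether they agree.
Buchberger on the first generating set:
f_1 = -x_1x_2 + 1, LT = x_1x_2.
f_2 = -x_1x_2 - x_1 + x_2 + 1, LT = x_1x_2.

S(f_1,f_2): lcm = x_1x_2. S = -x_1 + x_2.
  leading term x_1: no divisor's leading term divides it; move -x_1 to the remainder.
  leading term x_2: no divisor's leading term divides it; move x_2 to the remainder.
  remainder -x_1 + x_2 ≠ 0; add g_3 = -x_1 + x_2 to the basis.

S(f_1,g_3): lcm = x_1x_2. S = x_2^2 - 1.
  leading term x_2^2: no divisor's leading term divides it; move x_2^2 to the remainder.
  leading term 1: no divisor's leading term divides it; move -1 to the remainder.
  remainder x_2^2 - 1 ≠ 0; add g_4 = x_2^2 - 1 to the basis.

The other S-polynomials (S(f_2,g_3), S(f_1,g_4), S(f_2,g_4), S(g_3,g_4)) all reduce to 0 modulo the current basis, so we have a Gröbner basis.
Inter-reduce: drop elements whose leading term is divisible by another's, tail-reduce, and make monic.
Reduced Gröbner basis: {x_1 - x_2, x_2^2 - 1}.

Buchberger on the second generating set:
h_1 = x_1x_2 - 1, LT = x_1x_2.
h_2 = -x_1x_2 - x_1 - x_2, LT = x_1x_2.

S(h_1,h_2): lcm = x_1x_2. S = -x_1 - x_2 - 1.
  leading term x_1: no divisor's leading term divides it; move -x_1 to the remainder.
  leading term x_2: no divisor's leading term divides it; move -x_2 to the remainder.
  leading term 1: no divisor's leading term divides it; move -1 to the remainder.
  remainder -x_1 - x_2 - 1 ≠ 0; add k_3 = -x_1 - x_2 - 1 to the basis.

S(h_1,k_3): lcm = x_1x_2. S = -x_2^2 - x_2 - 1.
  leading term x_2^2: no divisor's leading term divides it; move -x_2^2 to the remainder.
  leading term x_2: no divisor's leading term divides it; move -x_2 to the remainder.
  leading term 1: no divisor's leading term divides it; move -1 to the remainder.
  remainder -x_2^2 - x_2 - 1 ≠ 0; add k_4 = -x_2^2 - x_2 - 1 to the basis.

The other S-polynomials (S(h_2,k_3), S(h_1,k_4), S(h_2,k_4), S(k_3,k_4)) all reduce to 0 modulo the current basis, so we have a Gröbner basis.
Inter-reduce: drop elements whose leading term is divisible by another's, tail-reduce, and make monic.
Reduced Gröbner basis: {x_1 + x_2 + 1, x_2^2 + x_2 + 1}.

The bases are distinct; the ideals are different.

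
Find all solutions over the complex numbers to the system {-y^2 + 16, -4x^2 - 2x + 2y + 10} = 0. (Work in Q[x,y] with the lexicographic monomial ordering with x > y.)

Compute a lex Gröbner basis by Buchberger's algorithm.
f_1 = -y^2 + 16, LT = y^2.
f_2 = -4x^2 - 2x + 2y + 10, LT = x^2.

The S-polynomials (S(f_1,f_2)) all reduce to 0 modulo the current basis, so we have a Gröbner basis.
Inter-reduce: drop elements whose leading term is divisible by another's, tail-reduce, and make monic.
Reduced Gröbner basis: {x^2 + 1/2x - 1/2y - 5/2, y^2 - 16}.

A lex Gröbner basis eliminates variables successively. Here y^2 - 16 depends only on y, with roots {-4, 4}; lifting each root through the earlier basis elements recovers the full solutions.
  y = -4: the earlier basis element becomes x^2 + 1/2x - 1/2 = 0, giving x = -1, 1/2 — points (-1, -4), (1/2, -4).
  y = 4: the earlier basis element becomes x^2 + 1/2x - 9/2 = 0, giving x = -1/4 + sqrt(73)/4, -sqrt(73)/4 - 1/4 — points (-1/4 + sqrt(73)/4, 4), (-sqrt(73)/4 - 1/4, 4).

{(-1, -4), (1/2, -4), (-1/4 + sqrt(73)/4, 4), (-sqrt(73)/4 - 1/4, 4)}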